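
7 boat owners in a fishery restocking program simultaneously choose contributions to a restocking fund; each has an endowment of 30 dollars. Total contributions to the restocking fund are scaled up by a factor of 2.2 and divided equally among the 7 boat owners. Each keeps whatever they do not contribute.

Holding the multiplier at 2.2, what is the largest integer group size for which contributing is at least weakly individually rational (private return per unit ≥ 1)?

Private return per unit is 2.2/(group size), which is ≥ 1 whenever the group size is ≤ 2.2.
The largest such integer is 2.

2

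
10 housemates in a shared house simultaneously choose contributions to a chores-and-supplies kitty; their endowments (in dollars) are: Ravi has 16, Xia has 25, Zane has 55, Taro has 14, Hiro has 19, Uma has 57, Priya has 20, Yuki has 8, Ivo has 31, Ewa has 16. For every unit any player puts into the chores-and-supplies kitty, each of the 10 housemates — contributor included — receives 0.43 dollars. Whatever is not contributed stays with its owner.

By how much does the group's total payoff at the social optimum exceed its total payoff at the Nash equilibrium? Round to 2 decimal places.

861.30 dollars

The private return per contributed unit is 0.43 < 1 for everyone, so the Nash equilibrium is zero contribution and the group total is Σ E_j = 16 + 25 + 55 + 14 + 19 + 57 + 20 + 8 + 31 + 16 = 261.
Each contributed unit returns 4.300 to the group, so the social optimum is full contribution by everyone: group total = 4.300 × 261 = 1122.30.
Efficiency loss = (4.300 − 1) × 261 = 861.30.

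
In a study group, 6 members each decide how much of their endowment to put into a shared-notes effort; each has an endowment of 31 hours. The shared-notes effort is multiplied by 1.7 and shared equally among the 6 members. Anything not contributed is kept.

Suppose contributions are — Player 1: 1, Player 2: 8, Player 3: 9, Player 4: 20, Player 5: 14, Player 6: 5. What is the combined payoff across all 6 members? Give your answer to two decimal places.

Total contributed: 1 + 8 + 9 + 20 + 14 + 5 = 57; total kept: 6 × 31 − 57 = 129.
The shared-notes effort pays out 1.7 × 57 = 96.90 in aggregate.
Group total = 129 + 96.90 = 225.90.

225.90 hours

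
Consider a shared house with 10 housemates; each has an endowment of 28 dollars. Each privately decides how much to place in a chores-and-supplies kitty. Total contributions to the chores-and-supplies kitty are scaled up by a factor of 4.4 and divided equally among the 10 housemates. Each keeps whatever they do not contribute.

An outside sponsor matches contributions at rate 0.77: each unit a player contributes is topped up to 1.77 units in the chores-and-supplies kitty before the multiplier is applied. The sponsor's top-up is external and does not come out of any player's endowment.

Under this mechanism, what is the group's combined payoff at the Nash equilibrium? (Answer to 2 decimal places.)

With the mechanism, a contributed unit returns 4.4 × 1.77 / 10 = 0.7788 per unit of net cost — still below 1 — so contributing 0 remains dominant for every player.
Everyone keeps their endowment and the group total is 10 × 28 = 280.

280.00 dollars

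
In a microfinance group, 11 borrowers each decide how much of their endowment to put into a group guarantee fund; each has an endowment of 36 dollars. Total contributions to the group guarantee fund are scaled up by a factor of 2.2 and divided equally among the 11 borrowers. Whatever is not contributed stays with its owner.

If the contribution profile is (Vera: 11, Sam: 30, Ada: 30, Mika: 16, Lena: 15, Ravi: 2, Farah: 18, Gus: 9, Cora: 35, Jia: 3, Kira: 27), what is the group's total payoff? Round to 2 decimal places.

Total contributed: 11 + 30 + 30 + 16 + 15 + 2 + 18 + 9 + 35 + 3 + 27 = 196; total kept: 11 × 36 − 196 = 200.
The group guarantee fund pays out 2.2 × 196 = 431.20 in aggregate.
Group total = 200 + 431.20 = 631.20.

631.20 dollars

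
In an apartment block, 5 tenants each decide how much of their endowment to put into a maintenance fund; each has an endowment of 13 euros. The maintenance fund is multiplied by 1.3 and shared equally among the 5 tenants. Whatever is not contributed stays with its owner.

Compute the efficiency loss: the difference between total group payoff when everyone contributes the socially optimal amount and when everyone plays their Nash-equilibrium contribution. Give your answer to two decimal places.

Each contributed unit returns 1.3/5 = 0.2600 to its contributor — below 1 — so contributing 0 is dominant for every player. At the Nash equilibrium everyone keeps their 13, and the group total is 5 × 13 = 65.
Each contributed unit returns 1.300 to the group as a whole (0.2600 to each of 5 players), which exceeds 1, so the social optimum is full contribution: group total = 1.300 × 65 = 84.50.
Efficiency loss = 84.50 − 65 = 19.50.

19.50 euros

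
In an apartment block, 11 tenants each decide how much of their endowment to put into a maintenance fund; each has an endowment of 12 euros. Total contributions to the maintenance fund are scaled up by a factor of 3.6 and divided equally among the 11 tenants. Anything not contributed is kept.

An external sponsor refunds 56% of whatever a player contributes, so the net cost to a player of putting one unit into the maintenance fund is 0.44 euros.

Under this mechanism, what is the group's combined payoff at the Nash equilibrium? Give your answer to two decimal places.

With the mechanism, a contributed unit returns (3.6/11) / 0.44 = 0.7438 per unit of net cost — still below 1 — so contributing 0 remains dominant for every player.
Everyone keeps their endowment and the group total is 11 × 12 = 132.

132.00 euros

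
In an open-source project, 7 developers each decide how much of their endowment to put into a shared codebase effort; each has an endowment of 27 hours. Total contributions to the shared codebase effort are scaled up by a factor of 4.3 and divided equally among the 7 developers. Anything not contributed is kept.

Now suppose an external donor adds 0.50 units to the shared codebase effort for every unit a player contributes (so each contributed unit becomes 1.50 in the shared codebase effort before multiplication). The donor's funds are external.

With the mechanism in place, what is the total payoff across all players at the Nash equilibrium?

189.00 hours

With the mechanism, a contributed unit returns 4.3 × 1.50 / 7 = 0.9214 per unit of net cost — still below 1 — so contributing 0 remains dominant for every player.
At the Nash equilibrium no one contributes; group total payoff = 7 × 27 = 189.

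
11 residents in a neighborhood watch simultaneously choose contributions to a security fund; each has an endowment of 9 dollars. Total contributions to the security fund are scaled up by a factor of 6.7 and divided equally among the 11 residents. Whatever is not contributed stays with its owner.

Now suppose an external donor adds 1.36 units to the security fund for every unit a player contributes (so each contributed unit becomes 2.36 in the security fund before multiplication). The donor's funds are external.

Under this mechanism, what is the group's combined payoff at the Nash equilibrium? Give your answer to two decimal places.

1565.39 dollars

The effective private return per unit is now 6.7 × 2.36 / 11 = 1.4375 > 1, so every player's dominant strategy flips to full contribution.
At the Nash equilibrium everyone contributes 9. Group total payoff = 6.7 × 2.36 × 99 = 1565.39.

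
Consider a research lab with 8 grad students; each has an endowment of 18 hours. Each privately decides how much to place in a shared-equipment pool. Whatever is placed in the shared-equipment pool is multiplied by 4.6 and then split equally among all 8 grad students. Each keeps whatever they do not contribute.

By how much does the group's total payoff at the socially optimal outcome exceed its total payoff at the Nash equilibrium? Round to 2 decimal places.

Each contributed unit returns 4.6/8 = 0.5750 to its contributor — below 1 — so contributing 0 is dominant for every player. At the Nash equilibrium everyone keeps their 18, and the group total is 8 × 18 = 144.
Each contributed unit returns 4.600 to the group as a whole (0.5750 to each of 8 players), which exceeds 1, so the social optimum is full contribution: group total = 4.600 × 144 = 662.40.
Efficiency loss = 662.40 − 144 = 518.40.

518.40 hours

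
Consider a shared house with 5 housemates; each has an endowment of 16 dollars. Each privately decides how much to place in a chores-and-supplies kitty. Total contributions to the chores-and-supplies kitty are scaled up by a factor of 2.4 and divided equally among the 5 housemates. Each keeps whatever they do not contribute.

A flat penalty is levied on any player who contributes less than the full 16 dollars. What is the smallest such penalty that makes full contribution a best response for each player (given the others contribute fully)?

Given the others contribute fully, the best deviation is to contribute 0 (any partial contribution still incurs the fine and gives up units whose private return 0.4800 is below 1).
Deviating from 16 to 0 saves 16 dollars but forfeits the deviator's share of the drop in the chores-and-supplies kitty: 2.4/5 × 16 = 7.68.
So the deviation gain is 16 − 7.68 = 8.32, and the fine must be at least 8.32 dollars to wipe it out.

8.32 dollars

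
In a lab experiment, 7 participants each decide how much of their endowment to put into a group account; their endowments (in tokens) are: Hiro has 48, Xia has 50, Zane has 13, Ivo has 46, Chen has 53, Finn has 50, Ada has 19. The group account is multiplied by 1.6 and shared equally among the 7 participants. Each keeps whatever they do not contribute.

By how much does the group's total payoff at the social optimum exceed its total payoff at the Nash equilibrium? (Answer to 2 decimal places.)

167.40 tokens

The private return per contributed unit is 1.6/7 = 0.2286 < 1 for every player regardless of endowment, so the Nash equilibrium is zero contribution and the group total is Σ E_j = 48 + 50 + 13 + 46 + 53 + 50 + 19 = 279.
Each contributed unit returns 1.600 to the group, so the social optimum is full contribution by everyone: group total = 1.600 × 279 = 446.40.
Efficiency loss = (1.600 − 1) × 279 = 167.40.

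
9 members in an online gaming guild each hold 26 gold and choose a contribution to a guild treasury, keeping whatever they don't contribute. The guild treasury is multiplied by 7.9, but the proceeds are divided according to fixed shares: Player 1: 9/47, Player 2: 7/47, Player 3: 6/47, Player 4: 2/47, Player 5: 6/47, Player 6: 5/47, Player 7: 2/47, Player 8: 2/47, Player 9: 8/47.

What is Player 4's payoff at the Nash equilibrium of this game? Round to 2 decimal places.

Each unit j contributes comes back to j as 7.9 × (j's share), so j prefers to contribute only if that share exceeds 1/7.9 = 0.1266; otherwise keeping the unit dominates.
Player 1, Player 2, Player 3, Player 5 and Player 9 are above the threshold, contributing 26 each; the remaining 4 contribute 0. Total contributed: 130.
Player 4 keeps 26 and receives 7.9 × 130 × 2/47 = 43.70 from the guild treasury, for a payoff of 69.70.

69.70 gold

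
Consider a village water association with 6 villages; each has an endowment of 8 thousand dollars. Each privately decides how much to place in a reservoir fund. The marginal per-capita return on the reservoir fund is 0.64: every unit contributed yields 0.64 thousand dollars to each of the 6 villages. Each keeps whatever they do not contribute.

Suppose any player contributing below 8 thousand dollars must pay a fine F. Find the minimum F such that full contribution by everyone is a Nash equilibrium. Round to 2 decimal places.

Given the others contribute fully, the best deviation is to contribute 0 (any partial contribution still incurs the fine and gives up units whose private return 0.64 is below 1).
Deviating from 8 to 0 saves 8 thousand dollars but forfeits the deviator's share of the drop in the reservoir fund: 0.64 × 8 = 5.12.
So the deviation gain is 8 − 5.12 = 2.88, and the fine must be at least 2.88 thousand dollars to wipe it out.

2.88 thousand dollars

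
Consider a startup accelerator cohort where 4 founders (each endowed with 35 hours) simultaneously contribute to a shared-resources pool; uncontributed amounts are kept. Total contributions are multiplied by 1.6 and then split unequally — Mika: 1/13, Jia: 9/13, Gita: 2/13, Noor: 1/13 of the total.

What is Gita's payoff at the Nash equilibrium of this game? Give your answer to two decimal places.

Player j's private return per contributed unit is 1.6 × (j's share). Contributing is weakly dominant for j when that share is at least 1/1.6 = 0.6250, and contributing 0 is dominant otherwise.
Only Jia (9/13) clears that bar, contributing 35; the remaining 3 contribute 0. Total contributed: 35.
Gita keeps 35 and receives 1.6 × 35 × 2/13 = 8.62 from the shared-resources pool, for a payoff of 43.62.

43.62 hours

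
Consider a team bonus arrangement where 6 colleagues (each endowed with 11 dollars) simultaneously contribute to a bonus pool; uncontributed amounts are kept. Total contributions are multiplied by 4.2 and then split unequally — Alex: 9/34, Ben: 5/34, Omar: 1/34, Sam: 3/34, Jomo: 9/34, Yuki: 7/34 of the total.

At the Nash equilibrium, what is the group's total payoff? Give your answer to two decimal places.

136.40 dollars

Each unit j contributes comes back to j as 4.2 × (j's share), so j prefers to contribute only if that share exceeds 1/4.2 = 0.2381; otherwise keeping the unit dominates.
The shares above 0.2381 belong to Alex and Jomo, contributing 11 each; the remaining 4 contribute 0. Total contributed: 22.
The bonus pool pays out 4.2 × 22 = 92.40 in total (split across the unequal shares, but the aggregate is all that matters for the group sum).
The 4 free-riders keep 11 each, adding 44. Group total = 44 + 92.40 = 136.40.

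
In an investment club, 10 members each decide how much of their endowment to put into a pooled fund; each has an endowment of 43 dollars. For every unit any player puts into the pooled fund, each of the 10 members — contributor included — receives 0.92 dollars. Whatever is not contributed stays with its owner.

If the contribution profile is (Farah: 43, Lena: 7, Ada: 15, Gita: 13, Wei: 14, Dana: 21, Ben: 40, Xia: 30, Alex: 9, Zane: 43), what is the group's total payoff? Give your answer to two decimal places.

2357.00 dollars

Total contributed: 43 + 7 + 15 + 13 + 14 + 21 + 40 + 30 + 9 + 43 = 235; total kept: 10 × 43 − 235 = 195.
The pooled fund pays out 0.92 × 10 × 235 = 2162.00 in aggregate.
Group total = 195 + 2162.00 = 2357.00.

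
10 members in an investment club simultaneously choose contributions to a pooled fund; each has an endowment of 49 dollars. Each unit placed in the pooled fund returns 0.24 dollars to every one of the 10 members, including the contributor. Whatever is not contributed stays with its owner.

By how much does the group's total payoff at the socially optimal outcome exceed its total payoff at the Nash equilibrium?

The private return per contributed unit is 0.24 < 1, so contributing 0 is dominant for every player. At the Nash equilibrium everyone keeps their 49, and the group total is 10 × 49 = 490.
Each contributed unit returns 2.400 to the group as a whole (0.24 to each of 10 players), which exceeds 1, so the social optimum is full contribution: group total = 2.400 × 490 = 1176.00.
Efficiency loss = 1176.00 − 490 = 686.00.

686.00 dollars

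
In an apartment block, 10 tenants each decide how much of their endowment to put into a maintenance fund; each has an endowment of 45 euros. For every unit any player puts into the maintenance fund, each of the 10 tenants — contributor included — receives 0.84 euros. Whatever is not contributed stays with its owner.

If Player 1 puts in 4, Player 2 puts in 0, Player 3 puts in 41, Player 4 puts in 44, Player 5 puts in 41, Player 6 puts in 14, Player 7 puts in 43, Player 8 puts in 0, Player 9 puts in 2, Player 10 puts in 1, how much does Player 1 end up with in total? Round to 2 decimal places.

Total contributed: 4 + 0 + 41 + 44 + 41 + 14 + 43 + 0 + 2 + 1 = 190.
Each receives 0.84 × 190 = 159.60 from the maintenance fund.
Player 1 keeps 45 − 4 = 41, so Player 1's payoff is 41 + 159.60 = 200.60.

200.60 euros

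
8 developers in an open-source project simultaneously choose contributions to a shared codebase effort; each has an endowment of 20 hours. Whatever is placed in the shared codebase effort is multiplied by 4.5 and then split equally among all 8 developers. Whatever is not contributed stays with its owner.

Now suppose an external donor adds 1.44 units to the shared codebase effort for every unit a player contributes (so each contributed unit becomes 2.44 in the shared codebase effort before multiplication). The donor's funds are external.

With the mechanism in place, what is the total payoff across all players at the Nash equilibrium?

1756.80 hours

Under the mechanism each unit contributed yields 4.5 × 2.44 / 8 = 1.3725 back to its contributor per unit of net cost, which exceeds 1, making full contribution the dominant choice for everyone.
So the Nash equilibrium is full contribution by all 8; the group earns 4.5 × 2.44 × 160 = 1756.80.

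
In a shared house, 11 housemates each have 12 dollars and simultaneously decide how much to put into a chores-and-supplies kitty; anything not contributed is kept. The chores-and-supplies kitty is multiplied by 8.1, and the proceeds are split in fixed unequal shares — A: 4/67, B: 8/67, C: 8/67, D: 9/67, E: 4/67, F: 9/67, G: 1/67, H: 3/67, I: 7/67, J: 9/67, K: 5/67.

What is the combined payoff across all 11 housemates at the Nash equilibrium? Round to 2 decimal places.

Player j's private return per contributed unit is 8.1 × (j's share). Contributing is weakly dominant for j when that share is at least 1/8.1 = 0.1235, and contributing 0 is dominant otherwise.
D, F and J clear that bar, contributing 12 each; the remaining 8 contribute 0. Total contributed: 36.
The chores-and-supplies kitty pays out 8.1 × 36 = 291.60 in total (split across the unequal shares, but the aggregate is all that matters for the group sum).
The 8 free-riders keep 12 each, adding 96. Group total = 96 + 291.60 = 387.60.

387.60 dollars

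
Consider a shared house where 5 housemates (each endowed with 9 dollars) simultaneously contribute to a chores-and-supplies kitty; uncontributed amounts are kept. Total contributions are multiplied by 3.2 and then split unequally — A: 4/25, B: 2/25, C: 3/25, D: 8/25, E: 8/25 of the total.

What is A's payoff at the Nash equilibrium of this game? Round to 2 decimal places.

18.22 dollars

For player j, contributing a unit is worthwhile iff 3.2 × (j's share) ≥ 1, i.e. iff j's share is at least 0.3125.
D and E clear that bar, contributing 9 each; the remaining 3 contribute 0. Total contributed: 18.
A keeps 9 and receives 3.2 × 18 × 4/25 = 9.22 from the chores-and-supplies kitty, for a payoff of 18.22.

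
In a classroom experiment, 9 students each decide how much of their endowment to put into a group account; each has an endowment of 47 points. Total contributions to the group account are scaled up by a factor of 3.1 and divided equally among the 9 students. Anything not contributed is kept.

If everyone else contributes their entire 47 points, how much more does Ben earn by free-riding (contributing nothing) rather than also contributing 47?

Switching from a contribution of 47 to 0 lets Ben keep an extra 47 points, but lowers the group account by 47, which costs Ben their own share of that drop: 3.1/9 × 47 = 16.19.
Net gain = 47 − 16.19 = 30.81. The private return per contributed unit (0.3444) is below 1, so free-riding is indeed the best response regardless of what the others do.

30.81 points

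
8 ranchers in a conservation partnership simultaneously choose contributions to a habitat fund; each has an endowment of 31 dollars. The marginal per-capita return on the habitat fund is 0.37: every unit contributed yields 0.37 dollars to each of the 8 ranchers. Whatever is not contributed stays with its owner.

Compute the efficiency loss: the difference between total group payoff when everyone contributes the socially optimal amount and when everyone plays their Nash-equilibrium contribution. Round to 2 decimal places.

The private return per contributed unit is 0.37 < 1, so contributing 0 is dominant for every player. At the Nash equilibrium everyone keeps their 31, and the group total is 8 × 31 = 248.
Each contributed unit returns 2.960 to the group as a whole (0.37 to each of 8 players), which exceeds 1, so the social optimum is full contribution: group total = 2.960 × 248 = 734.08.
Efficiency loss = 734.08 − 248 = 486.08.

486.08 dollars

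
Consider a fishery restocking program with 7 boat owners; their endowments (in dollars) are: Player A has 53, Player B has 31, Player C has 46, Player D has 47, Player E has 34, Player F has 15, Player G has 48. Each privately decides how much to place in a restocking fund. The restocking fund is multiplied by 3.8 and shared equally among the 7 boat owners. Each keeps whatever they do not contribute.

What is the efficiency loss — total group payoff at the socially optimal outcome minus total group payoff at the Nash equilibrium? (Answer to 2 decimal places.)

The private return per contributed unit is 3.8/7 = 0.5429 < 1 for every player regardless of endowment, so the Nash equilibrium is zero contribution and the group total is Σ E_j = 53 + 31 + 46 + 47 + 34 + 15 + 48 = 274.
Each contributed unit returns 3.800 to the group, so the social optimum is full contribution by everyone: group total = 3.800 × 274 = 1041.20.
Efficiency loss = (3.800 − 1) × 274 = 767.20.

767.20 dollars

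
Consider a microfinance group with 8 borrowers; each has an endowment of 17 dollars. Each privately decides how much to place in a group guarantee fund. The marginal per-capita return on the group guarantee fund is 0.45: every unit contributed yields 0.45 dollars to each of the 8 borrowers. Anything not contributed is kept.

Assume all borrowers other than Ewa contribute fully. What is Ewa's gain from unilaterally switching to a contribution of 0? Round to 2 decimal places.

9.35 dollars

Switching from a contribution of 17 to 0 lets Ewa keep an extra 17 dollars, but lowers the group guarantee fund by 17, which costs Ewa their own share of that drop: 0.45 × 17 = 7.65.
Net gain = 17 − 7.65 = 9.35. The private return per contributed unit (0.45) is below 1, so free-riding is indeed the best response regardless of what the others do.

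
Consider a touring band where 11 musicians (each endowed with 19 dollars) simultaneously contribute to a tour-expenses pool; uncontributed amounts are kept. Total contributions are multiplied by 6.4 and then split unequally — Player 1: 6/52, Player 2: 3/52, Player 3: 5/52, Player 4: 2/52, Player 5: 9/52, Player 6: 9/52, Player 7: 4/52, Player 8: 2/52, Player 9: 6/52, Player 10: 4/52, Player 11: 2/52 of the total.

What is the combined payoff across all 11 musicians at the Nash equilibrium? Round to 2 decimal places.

414.20 dollars

Player j's private return per contributed unit is 6.4 × (j's share). Contributing is weakly dominant for j when that share is at least 1/6.4 = 0.1563, and contributing 0 is dominant otherwise.
Player 5 and Player 6 clear that bar, contributing 19 each; the remaining 9 contribute 0. Total contributed: 38.
The tour-expenses pool pays out 6.4 × 38 = 243.20 in total (split across the unequal shares, but the aggregate is all that matters for the group sum).
The 9 free-riders keep 19 each, adding 171. Group total = 171 + 243.20 = 414.20.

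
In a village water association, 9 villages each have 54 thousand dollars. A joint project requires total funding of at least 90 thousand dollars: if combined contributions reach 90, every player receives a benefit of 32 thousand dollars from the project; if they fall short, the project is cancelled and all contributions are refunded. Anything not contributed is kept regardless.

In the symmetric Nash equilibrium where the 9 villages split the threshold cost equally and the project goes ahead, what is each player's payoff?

76 thousand dollars

Equal share of the threshold: 90/9 = 10.
At this profile no one gains by cutting their contribution: any cut drops the total below 90, the project is cancelled, contributions are refunded, and the deviator ends with 54, which is less than 54 − 10 + 32 = 76. Contributing more than 10 just wastes the excess. So contributing exactly 10 is a best response.
Each player's payoff: 54 − 10 + 32 = 76.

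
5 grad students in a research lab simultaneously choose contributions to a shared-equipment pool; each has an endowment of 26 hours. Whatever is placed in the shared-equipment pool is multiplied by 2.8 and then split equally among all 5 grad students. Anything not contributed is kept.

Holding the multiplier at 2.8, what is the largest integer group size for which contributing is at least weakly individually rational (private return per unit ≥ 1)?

Private return per unit is 2.8/(group size), which is ≥ 1 whenever the group size is ≤ 2.8.
The largest such integer is 2.

2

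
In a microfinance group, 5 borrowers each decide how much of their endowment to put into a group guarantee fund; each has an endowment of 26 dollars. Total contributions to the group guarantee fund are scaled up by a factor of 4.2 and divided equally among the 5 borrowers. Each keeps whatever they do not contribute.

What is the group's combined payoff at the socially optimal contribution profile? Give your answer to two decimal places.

Each contributed unit returns 4.200 to the group as a whole (0.8400 to each of 5 players), which exceeds 1, so the social optimum is full contribution: group total = 4.200 × 130 = 546.00.

546.00 dollars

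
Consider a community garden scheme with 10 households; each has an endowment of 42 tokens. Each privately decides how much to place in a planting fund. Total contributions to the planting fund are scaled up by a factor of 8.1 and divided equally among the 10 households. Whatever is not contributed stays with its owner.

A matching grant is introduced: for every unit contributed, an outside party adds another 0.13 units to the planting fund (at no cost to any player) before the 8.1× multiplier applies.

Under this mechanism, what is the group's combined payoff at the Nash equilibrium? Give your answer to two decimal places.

420.00 tokens

The effective private return is 8.1 × 1.13 / 10 = 0.9153, which is still under 1, so the mechanism doesn't change anyone's dominant strategy: zero contribution.
At the Nash equilibrium no one contributes; group total payoff = 10 × 42 = 420.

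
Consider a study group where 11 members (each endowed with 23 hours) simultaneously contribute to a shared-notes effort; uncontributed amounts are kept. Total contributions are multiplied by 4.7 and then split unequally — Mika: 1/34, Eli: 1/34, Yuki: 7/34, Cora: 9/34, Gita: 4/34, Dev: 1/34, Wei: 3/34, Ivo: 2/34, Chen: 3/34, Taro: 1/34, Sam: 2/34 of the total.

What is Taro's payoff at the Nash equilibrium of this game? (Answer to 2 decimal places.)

For player j, contributing a unit is worthwhile iff 4.7 × (j's share) ≥ 1, i.e. iff j's share is at least 0.2128.
Only Cora (9/34) clears that bar, contributing 23; the remaining 10 contribute 0. Total contributed: 23.
Taro keeps 23 and receives 4.7 × 23 × 1/34 = 3.18 from the shared-notes effort, for a payoff of 26.18.

26.18 hours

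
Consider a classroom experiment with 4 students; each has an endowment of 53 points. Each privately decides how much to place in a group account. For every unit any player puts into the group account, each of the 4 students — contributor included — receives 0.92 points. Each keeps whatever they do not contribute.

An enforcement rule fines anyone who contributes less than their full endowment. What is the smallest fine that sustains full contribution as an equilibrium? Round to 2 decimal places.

4.24 points

Given the others contribute fully, the best deviation is to contribute 0 (any partial contribution still incurs the fine and gives up units whose private return 0.92 is below 1).
Deviating from 53 to 0 saves 53 points but forfeits the deviator's share of the drop in the group account: 0.92 × 53 = 48.76.
So the deviation gain is 53 − 48.76 = 4.24, and the fine must be at least 4.24 points to wipe it out.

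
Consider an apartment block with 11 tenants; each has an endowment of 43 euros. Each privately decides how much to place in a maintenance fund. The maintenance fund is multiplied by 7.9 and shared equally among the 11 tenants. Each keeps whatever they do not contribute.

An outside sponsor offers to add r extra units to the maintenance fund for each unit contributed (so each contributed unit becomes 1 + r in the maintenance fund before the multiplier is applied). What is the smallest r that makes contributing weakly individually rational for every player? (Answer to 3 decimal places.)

With matching at rate r, one contributed unit becomes (1 + r) in the maintenance fund and returns 7.9 × (1 + r) / 11 to the contributor.
Setting this equal to 1: 1 + r = 11/7.9 = 1.3924.
So the minimum matching rate is r = 1.3924 − 1 = 0.392.

0.392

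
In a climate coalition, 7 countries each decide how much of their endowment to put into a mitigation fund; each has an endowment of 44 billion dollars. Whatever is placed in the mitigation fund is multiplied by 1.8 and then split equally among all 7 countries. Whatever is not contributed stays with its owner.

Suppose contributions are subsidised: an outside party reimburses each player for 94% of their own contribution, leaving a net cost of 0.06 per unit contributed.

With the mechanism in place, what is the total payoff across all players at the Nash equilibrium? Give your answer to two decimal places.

Under the mechanism each unit contributed yields (1.8/7) / 0.06 = 4.2857 back to its contributor per unit of net cost, which exceeds 1, making full contribution the dominant choice for everyone.
So the Nash equilibrium is full contribution by all 7; the group earns 7 × (44 × 0.94 + 1.8 × 44) = 843.92.

843.92 billion dollars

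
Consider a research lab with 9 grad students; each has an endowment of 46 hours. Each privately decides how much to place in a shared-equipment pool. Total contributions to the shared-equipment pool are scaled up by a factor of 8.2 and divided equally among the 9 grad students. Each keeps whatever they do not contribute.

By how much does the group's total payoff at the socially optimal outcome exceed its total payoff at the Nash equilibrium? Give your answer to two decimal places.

2980.80 hours

Each contributed unit returns 8.2/9 = 0.9111 to its contributor — below 1 — so contributing 0 is dominant for every player. At the Nash equilibrium everyone keeps their 46, and the group total is 9 × 46 = 414.
Each contributed unit returns 8.200 to the group as a whole (0.9111 to each of 9 players), which exceeds 1, so the social optimum is full contribution: group total = 8.200 × 414 = 3394.80.
Efficiency loss = 3394.80 − 414 = 2980.80.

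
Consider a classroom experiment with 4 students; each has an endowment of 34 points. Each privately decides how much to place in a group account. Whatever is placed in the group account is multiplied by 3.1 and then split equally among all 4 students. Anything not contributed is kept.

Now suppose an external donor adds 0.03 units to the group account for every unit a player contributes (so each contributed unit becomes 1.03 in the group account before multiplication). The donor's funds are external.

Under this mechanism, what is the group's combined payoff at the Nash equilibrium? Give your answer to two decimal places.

Even with the mechanism, each unit contributed returns only 3.1 × 1.03 / 4 = 0.7983 per unit of net cost, so contributing nothing is still dominant.
Everyone keeps their endowment and the group total is 4 × 34 = 136.

136.00 points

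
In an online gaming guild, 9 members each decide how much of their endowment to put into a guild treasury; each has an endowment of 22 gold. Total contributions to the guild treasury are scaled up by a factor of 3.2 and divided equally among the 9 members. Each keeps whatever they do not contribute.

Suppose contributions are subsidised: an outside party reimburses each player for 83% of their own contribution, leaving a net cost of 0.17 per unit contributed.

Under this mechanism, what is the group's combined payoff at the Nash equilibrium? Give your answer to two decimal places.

With the mechanism, a contributed unit returns (3.2/9) / 0.17 = 2.0915 per unit of net cost to the contributor — now above 1 — so contributing fully is weakly dominant for every player.
At the Nash equilibrium everyone contributes 22. Group total payoff = 9 × (22 × 0.83 + 3.2 × 22) = 797.94.

797.94 gold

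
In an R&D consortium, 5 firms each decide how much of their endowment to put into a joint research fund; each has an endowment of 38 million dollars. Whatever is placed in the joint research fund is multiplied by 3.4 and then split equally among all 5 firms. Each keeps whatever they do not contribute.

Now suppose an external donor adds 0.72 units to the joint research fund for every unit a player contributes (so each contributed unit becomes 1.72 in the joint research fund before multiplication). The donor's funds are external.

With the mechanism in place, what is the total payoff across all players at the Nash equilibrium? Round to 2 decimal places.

1111.12 million dollars

Under the mechanism each unit contributed yields 3.4 × 1.72 / 5 = 1.1696 back to its contributor per unit of net cost, which exceeds 1, making full contribution the dominant choice for everyone.
So the Nash equilibrium is full contribution by all 5; the group earns 3.4 × 1.72 × 190 = 1111.12.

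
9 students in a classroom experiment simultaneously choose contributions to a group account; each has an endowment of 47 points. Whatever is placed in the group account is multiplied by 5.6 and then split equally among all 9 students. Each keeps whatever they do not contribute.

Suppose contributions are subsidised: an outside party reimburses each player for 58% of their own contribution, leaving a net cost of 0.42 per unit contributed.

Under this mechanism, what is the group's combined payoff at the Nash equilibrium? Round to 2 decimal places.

2614.14 points

The effective private return per unit is now (5.6/9) / 0.42 = 1.4815 > 1, so every player's dominant strategy flips to full contribution.
At the Nash equilibrium everyone contributes 47. Group total payoff = 9 × (47 × 0.58 + 5.6 × 47) = 2614.14.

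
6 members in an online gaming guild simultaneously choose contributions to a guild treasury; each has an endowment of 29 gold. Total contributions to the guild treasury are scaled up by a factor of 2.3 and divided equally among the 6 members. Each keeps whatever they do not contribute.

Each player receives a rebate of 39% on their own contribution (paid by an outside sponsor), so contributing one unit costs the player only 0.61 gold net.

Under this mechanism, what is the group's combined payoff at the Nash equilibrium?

174.00 gold

With the mechanism, a contributed unit returns (2.3/6) / 0.61 = 0.6284 per unit of net cost — still below 1 — so contributing 0 remains dominant for every player.
Everyone keeps their endowment and the group total is 6 × 29 = 174.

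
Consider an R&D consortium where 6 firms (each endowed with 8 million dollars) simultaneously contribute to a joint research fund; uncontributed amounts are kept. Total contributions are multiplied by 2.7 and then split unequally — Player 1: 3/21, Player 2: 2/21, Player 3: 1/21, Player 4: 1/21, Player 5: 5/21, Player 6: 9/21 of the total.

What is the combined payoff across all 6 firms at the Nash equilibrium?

Player j's private return per contributed unit is 2.7 × (j's share). Contributing is weakly dominant for j when that share is at least 1/2.7 = 0.3704, and contributing 0 is dominant otherwise.
Player 6 alone (share 9/21) is above the threshold, contributing 8; the remaining 5 contribute 0. Total contributed: 8.
The joint research fund pays out 2.7 × 8 = 21.60 in total (split across the unequal shares, but the aggregate is all that matters for the group sum).
The 5 free-riders keep 8 each, adding 40. Group total = 40 + 21.60 = 61.60.

61.60 million dollars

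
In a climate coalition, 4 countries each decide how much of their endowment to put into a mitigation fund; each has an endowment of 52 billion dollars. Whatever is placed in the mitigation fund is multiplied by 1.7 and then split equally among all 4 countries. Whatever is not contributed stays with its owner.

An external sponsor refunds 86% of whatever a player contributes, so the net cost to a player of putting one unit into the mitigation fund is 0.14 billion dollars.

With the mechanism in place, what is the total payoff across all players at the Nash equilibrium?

The effective private return per unit is now (1.7/4) / 0.14 = 3.0357 > 1, so every player's dominant strategy flips to full contribution.
At the Nash equilibrium everyone contributes 52. Group total payoff = 4 × (52 × 0.86 + 1.7 × 52) = 532.48.

532.48 billion dollars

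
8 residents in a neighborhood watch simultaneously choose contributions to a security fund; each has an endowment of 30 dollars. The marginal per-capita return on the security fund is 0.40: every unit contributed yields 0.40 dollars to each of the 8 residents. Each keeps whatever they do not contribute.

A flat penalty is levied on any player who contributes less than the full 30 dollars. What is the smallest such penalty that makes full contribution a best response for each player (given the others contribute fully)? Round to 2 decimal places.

18.00 dollars

Given the others contribute fully, the best deviation is to contribute 0 (any partial contribution still incurs the fine and gives up units whose private return 0.40 is below 1).
Deviating from 30 to 0 saves 30 dollars but forfeits the deviator's share of the drop in the security fund: 0.40 × 30 = 12.00.
So the deviation gain is 30 − 12.00 = 18.00, and the fine must be at least 18.00 dollars to wipe it out.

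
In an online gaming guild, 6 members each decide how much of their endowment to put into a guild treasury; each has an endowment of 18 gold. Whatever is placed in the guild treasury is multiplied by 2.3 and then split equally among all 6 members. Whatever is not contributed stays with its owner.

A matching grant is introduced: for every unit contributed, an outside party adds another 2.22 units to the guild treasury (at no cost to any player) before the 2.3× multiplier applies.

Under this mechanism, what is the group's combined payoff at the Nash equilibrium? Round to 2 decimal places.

799.85 gold

The effective private return per unit is now 2.3 × 3.22 / 6 = 1.2343 > 1, so every player's dominant strategy flips to full contribution.
At the Nash equilibrium everyone contributes 18. Group total payoff = 2.3 × 3.22 × 108 = 799.85.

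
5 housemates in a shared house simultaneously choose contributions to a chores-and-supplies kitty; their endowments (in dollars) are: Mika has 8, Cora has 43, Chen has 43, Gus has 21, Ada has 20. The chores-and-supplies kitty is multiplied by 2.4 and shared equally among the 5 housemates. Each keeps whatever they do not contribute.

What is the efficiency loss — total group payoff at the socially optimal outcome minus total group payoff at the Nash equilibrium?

The private return per contributed unit is 2.4/5 = 0.4800 < 1 for every player regardless of endowment, so the Nash equilibrium is zero contribution and the group total is Σ E_j = 8 + 43 + 43 + 21 + 20 = 135.
Each contributed unit returns 2.400 to the group, so the social optimum is full contribution by everyone: group total = 2.400 × 135 = 324.00.
Efficiency loss = (2.400 − 1) × 135 = 189.00.

189.00 dollars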